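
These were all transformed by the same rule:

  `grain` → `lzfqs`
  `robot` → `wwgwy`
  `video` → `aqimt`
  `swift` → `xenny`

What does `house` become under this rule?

mwzaj

Shifts by position in grain: pos 0: g→l (+5), pos 1: r→z (+8), pos 2: a→f (+5), pos 3: i→q (+8) — repeating every 2. The shifts repeat in a cycle of length 2: positions 0,1,… shift by +5, +8, then the pattern repeats.
For house: h+5=m, o+8=w, u+5=z, s+8=a, e+5=j.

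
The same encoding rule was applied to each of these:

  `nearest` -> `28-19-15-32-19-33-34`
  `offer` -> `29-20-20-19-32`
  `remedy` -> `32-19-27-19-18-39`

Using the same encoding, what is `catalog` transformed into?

17-15-34-15-26-29-21

Letters become their 1-based position plus 14 (so a→15, b→16, …).
On catalog: c=3→17, a=1→15, t=20→34, a=1→15, l=12→26, o=15→29, g=7→21.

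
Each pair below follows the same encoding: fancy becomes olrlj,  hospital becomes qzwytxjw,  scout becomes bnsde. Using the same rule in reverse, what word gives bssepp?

A repeating key of period 3 is used — shifts +9, +11, +4 over and over.
Decoding bssepp: b−9=s, s−11=h, s−4=o, e−9=v, p−11=e, p−4=l.

shovel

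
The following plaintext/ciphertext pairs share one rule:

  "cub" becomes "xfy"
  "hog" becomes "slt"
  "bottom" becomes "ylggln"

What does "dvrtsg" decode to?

Each pair mirrors across the alphabet (c↔x, u↔f, b↔y): positions sum to 25. Letters are reflected about the middle of the alphabet (position → 25−position): Atbash.
Undoing it on dvrtsg: d↔w, v↔e, r↔i, t↔g, s↔h, g↔t.

weight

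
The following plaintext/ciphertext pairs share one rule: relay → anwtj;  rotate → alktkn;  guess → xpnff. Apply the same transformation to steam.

r(17)→a(0) and e(4)→n(13) fit y≡5x+19 (mod 26); the inverse of 5 mod 26 is 21. This is an affine cipher: with a=0,…,z=25, each position x becomes (5x+19) mod 26.
For steam: s(18)→5·18+19≡5=f; t(19)→5·19+19≡10=k; e(4)→5·4+19≡13=n; a(0)→5·0+19≡19=t; m(12)→5·12+19≡1=b (all mod 26).

fkntb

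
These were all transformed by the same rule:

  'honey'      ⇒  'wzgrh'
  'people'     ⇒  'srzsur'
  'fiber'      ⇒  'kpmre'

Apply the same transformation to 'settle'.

h(7)→w(22) and o(14)→z(25) fit y≡19x+19 (mod 26); the inverse of 19 mod 26 is 11. Each letter's alphabet position (a=0..z=25) is mapped through 19·x+19 mod 26 — an affine cipher.
For settle: s(18)→19·18+19≡23=x; e(4)→19·4+19≡17=r; t(19)→19·19+19≡16=q; t(19)→19·19+19≡16=q; l(11)→19·11+19≡20=u; e(4)→19·4+19≡17=r (all mod 26).

xrqqur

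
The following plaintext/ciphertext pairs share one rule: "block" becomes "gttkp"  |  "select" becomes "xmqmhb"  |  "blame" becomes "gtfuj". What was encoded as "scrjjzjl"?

A repeating key of period 2 is used — shifts +5, +8 over and over.
Decoding scrjjzjl: s−5=n, c−8=u, r−5=m, j−8=b, j−5=e, z−8=r, j−5=e, l−8=d.

numbered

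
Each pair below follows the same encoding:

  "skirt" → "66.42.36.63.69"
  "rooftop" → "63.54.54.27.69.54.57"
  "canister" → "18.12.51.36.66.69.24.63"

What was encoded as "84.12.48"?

Each letter becomes 3×(its alphabet position, a=1..z=26) + 9.
Reversing it on 84.12.48: 84→(84−9)÷3=25=y, 12→(12−9)÷3=1=a, 48→(48−9)÷3=13=m.

yam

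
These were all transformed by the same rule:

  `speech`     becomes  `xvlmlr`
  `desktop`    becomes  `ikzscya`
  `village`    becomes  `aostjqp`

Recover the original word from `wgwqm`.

In speech: s→x is +5, p→v is +6, e→l is +7, e→m is +8 — the shift increases by 1 each position. The shift increases by 1 at each position, starting from +5: 5, 6, 7, ….
Undoing it on wgwqm: w−5=r, g−6=a, w−7=p, q−8=i, m−9=d.

rapid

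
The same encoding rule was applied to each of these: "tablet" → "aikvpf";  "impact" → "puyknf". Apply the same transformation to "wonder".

dwwnpd

The shift increases by 1 at each position, starting from +7: 7, 8, 9, ….
On wonder: w+7=d, o+8=w, n+9=w, d+10=n, e+11=p, r+12=d.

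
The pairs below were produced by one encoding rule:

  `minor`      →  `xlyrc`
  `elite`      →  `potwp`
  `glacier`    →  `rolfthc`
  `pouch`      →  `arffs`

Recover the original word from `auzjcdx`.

Shifts by position in minor: pos 0: m→x (+11), pos 1: i→l (+3), pos 2: n→y (+11), pos 3: o→r (+3) — repeating every 2. It's a Vigenère-style cipher with numeric key [11,3]: position i shifts by key[i mod 2].
Undoing it on auzjcdx: a−11=p, u−3=r, z−11=o, j−3=g, c−11=r, d−3=a, x−11=m.

program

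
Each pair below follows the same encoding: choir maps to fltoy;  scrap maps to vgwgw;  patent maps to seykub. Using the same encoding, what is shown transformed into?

In choir: c→f is +3, h→l is +4, o→t is +5, i→o is +6 — the shift increases by 1 each position. Each letter shifts forward by (position + 3), i.e. 3, 4, 5, … — the shift grows by one for each successive letter.
Applying it to shown: s+3=v, h+4=l, o+5=t, w+6=c, n+7=u.

vltcu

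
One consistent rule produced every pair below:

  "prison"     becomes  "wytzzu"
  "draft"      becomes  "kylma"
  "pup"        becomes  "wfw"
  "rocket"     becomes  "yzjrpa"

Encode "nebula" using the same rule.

The shift depends on letter class: consonant p→w is +7, but vowel i→t is +11. Two shifts are in play — +11 for a/e/i/o/u, +7 for every other letter.
For nebula: n(cons)+7=u, e(vowel)+11=p, b(cons)+7=i, u(vowel)+11=f, l(cons)+7=s, a(vowel)+11=l.

upifsl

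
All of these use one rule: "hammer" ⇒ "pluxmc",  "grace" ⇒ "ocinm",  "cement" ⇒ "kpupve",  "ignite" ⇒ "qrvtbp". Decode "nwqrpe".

Shifts by position in hammer: pos 0: h→p (+8), pos 1: a→l (+11), pos 2: m→u (+8), pos 3: m→x (+11) — repeating every 2. A repeating key of period 2 is used — shifts +8, +11 over and over.
Undoing it on nwqrpe: n−8=f, w−11=l, q−8=i, r−11=g, p−8=h, e−11=t.

flight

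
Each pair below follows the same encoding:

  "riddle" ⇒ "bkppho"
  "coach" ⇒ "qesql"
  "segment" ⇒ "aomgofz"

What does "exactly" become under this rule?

r(17)→b(1) and i(8)→k(10) fit y≡25x+18 (mod 26); the inverse of 25 mod 26 is 25. This is an affine cipher: with a=0,…,z=25, each position x becomes (25x+18) mod 26.
On exactly: e(4)→25·4+18≡14=o; x(23)→25·23+18≡21=v; a(0)→25·0+18≡18=s; c(2)→25·2+18≡16=q; t(19)→25·19+18≡25=z; l(11)→25·11+18≡7=h; y(24)→25·24+18≡20=u (all mod 26).

ovsqzhu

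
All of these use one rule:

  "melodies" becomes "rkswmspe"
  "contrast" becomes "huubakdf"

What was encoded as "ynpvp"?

thing

In melodies: m→r is +5, e→k is +6, l→s is +7, o→w is +8 — the shift increases by 1 each position. The shift increases by 1 at each position, starting from +5: 5, 6, 7, ….
Reversing it on ynpvp: y−5=t, n−6=h, p−7=i, v−8=n, p−9=g.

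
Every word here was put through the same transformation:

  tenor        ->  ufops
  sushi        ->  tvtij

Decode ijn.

him

Compare letters: t→u is +1, e→f is +1, n→o is +1 — a constant shift. Each letter is shifted forward by 1 in the alphabet (a Caesar shift of +1).
Undoing it on ijn: i−1=h, j−1=i, n−1=m.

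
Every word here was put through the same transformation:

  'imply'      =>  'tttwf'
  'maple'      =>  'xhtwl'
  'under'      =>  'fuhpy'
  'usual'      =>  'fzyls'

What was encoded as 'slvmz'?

herbs

Shifts by position in imply: pos 0: i→t (+11), pos 1: m→t (+7), pos 2: p→t (+4), pos 3: l→w (+11), pos 4: y→f (+7) — repeating every 3. A repeating key of period 3 is used — shifts +11, +7, +4 over and over.
Reversing it on slvmz: s−11=h, l−7=e, v−4=r, m−11=b, z−7=s.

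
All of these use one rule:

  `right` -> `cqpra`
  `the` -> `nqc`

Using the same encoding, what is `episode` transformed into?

nmxbryn

Two steps: reverse the string, then apply a Caesar shift of +9.
On episode: reverse → edosipe; then shift: e+9=n, d+9=m, o+9=x, s+9=b, i+9=r, p+9=y, e+9=n.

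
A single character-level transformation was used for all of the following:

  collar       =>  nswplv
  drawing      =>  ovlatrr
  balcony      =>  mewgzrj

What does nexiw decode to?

Shifts by position in collar: pos 0: c→n (+11), pos 1: o→s (+4), pos 2: l→w (+11), pos 3: l→p (+4) — repeating every 2. A repeating key of period 2 is used — shifts +11, +4 over and over.
Reversing it on nexiw: n−11=c, e−4=a, x−11=m, i−4=e, w−11=l.

camel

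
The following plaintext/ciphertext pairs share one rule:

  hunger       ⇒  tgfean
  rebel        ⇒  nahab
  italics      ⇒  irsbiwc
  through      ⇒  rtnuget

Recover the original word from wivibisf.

h(7)→t(19) and u(20)→g(6) fit y≡15x+18 (mod 26); the inverse of 15 mod 26 is 7. Each letter's alphabet position (a=0..z=25) is mapped through 15·x+18 mod 26 — an affine cipher.
Decoding wivibisf: w(22)→7·(22−18)≡2=c; i(8)→7·(8−18)≡8=i; v(21)→7·(21−18)≡21=v; i(8)→7·(8−18)≡8=i; b(1)→7·(1−18)≡11=l; i(8)→7·(8−18)≡8=i; s(18)→7·(18−18)≡0=a; f(5)→7·(5−18)≡13=n (all mod 26).

civilian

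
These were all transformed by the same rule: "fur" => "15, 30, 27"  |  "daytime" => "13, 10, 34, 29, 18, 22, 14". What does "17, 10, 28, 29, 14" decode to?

haste

f is letter #6 and maps to 15: an offset of 9. The number is (letter's place in the alphabet, a=1) + 9.
Undoing it on 17, 10, 28, 29, 14: 17→(17−9)÷1=8=h, 10→(10−9)÷1=1=a, 28→(28−9)÷1=19=s, 29→(29−9)÷1=20=t, 14→(14−9)÷1=5=e.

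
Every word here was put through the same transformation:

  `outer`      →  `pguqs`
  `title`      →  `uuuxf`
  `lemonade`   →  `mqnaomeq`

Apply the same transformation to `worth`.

A repeating key of period 2 is used — shifts +1, +12 over and over.
For worth: w+1=x, o+12=a, r+1=s, t+12=f, h+1=i.

xasfi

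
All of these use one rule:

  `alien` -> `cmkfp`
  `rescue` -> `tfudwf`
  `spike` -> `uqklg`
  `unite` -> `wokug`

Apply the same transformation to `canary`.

Shifts by position in alien: pos 0: a→c (+2), pos 1: l→m (+1), pos 2: i→k (+2), pos 3: e→f (+1) — repeating every 2. The shifts repeat in a cycle of length 2: positions 0,1,… shift by +2, +1, then the pattern repeats.
Applying it to canary: c+2=e, a+1=b, n+2=p, a+1=b, r+2=t, y+1=z.

ebpbtz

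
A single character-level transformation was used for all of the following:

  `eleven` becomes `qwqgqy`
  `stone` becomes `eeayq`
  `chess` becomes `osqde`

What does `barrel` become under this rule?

nldcqw

Shifts by position in eleven: pos 0: e→q (+12), pos 1: l→w (+11), pos 2: e→q (+12), pos 3: v→g (+11) — repeating every 2. The shifts repeat in a cycle of length 2: positions 0,1,… shift by +12, +11, then the pattern repeats.
For barrel: b+12=n, a+11=l, r+12=d, r+11=c, e+12=q, l+11=w.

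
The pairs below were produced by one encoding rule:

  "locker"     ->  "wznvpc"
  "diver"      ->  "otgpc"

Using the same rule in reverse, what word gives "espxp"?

theme

Compare letters: l→w is +11, o→z is +11, c→n is +11 — a constant shift. This is a Caesar cipher with shift 11.
Decoding espxp: e−11=t, s−11=h, p−11=e, x−11=m, p−11=e.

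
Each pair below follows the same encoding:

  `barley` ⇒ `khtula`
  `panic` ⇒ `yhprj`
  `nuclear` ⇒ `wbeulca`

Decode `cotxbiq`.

through

The shifts repeat in a cycle of length 3: positions 0,1,… shift by +9, +7, +2, then the pattern repeats.
Decoding cotxbiq: c−9=t, o−7=h, t−2=r, x−9=o, b−7=u, i−2=g, q−9=h.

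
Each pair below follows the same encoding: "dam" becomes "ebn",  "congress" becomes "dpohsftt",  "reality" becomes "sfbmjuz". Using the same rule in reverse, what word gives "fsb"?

Compare letters: d→e is +1, a→b is +1, m→n is +1 — a constant shift. This is a Caesar cipher with shift 1.
Decoding fsb: f−1=e, s−1=r, b−1=a.

era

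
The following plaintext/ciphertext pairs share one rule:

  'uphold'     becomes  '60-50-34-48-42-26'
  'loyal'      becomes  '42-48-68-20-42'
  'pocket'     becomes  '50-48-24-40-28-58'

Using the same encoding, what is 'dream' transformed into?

u(#21)→60 and p(#16)→50: differences scale by 2, so n = 2·pos + 18. The formula is n = 2×(alphabet index, a=1) + 18.
On dream: d=4→26, r=18→54, e=5→28, a=1→20, m=13→44.

26-54-28-20-44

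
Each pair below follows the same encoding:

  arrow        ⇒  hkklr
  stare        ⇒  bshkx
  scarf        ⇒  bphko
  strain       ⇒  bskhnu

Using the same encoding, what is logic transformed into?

mlfnp

This is an affine cipher: with a=0,…,z=25, each position x becomes (17x+7) mod 26.
For logic: l(11)→17·11+7≡12=m; o(14)→17·14+7≡11=l; g(6)→17·6+7≡5=f; i(8)→17·8+7≡13=n; c(2)→17·2+7≡15=p (all mod 26).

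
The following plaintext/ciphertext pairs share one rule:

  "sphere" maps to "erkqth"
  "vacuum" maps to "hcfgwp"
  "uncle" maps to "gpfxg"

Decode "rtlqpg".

Shifts by position in sphere: pos 0: s→e (+12), pos 1: p→r (+2), pos 2: h→k (+3), pos 3: e→q (+12), pos 4: r→t (+2), pos 5: e→h (+3) — repeating every 3. The shifts repeat in a cycle of length 3: positions 0,1,… shift by +12, +2, +3, then the pattern repeats.
Decoding rtlqpg: r−12=f, t−2=r, l−3=i, q−12=e, p−2=n, g−3=d.

friend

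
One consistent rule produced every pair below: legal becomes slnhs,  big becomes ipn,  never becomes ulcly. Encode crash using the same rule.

jyhzo

Compare letters: l→s is +7, e→l is +7, g→n is +7 — a constant shift. Each letter is shifted forward by 7 in the alphabet (a Caesar shift of +7).
On crash: c+7=j, r+7=y, a+7=h, s+7=z, h+7=o.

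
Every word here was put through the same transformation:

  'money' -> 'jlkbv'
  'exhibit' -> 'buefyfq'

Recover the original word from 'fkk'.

Each letter is shifted forward by 23 in the alphabet (a Caesar shift of +23).
Reversing it on fkk: f−23=i, k−23=n, k−23=n.

inn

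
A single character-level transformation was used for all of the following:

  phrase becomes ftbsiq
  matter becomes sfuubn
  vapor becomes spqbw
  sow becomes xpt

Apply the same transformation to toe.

Read the word backwards and shift each letter +1.
On toe: reverse → eot; then shift: e+1=f, o+1=p, t+1=u.

fpu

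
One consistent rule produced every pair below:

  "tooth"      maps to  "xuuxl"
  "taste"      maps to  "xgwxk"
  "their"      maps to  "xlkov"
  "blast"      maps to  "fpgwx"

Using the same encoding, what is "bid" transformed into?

foh

The rule splits by letter class: vowels +6, consonants +4.
On bid: b(cons)+4=f, i(vowel)+6=o, d(cons)+4=h.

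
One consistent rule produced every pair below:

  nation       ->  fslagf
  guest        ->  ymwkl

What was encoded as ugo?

Compare letters: n→f is +18, a→s is +18, t→l is +18 — a constant shift. Each letter is shifted forward by 18 in the alphabet (a Caesar shift of +18).
Decoding ugo: u−18=c, g−18=o, o−18=w.

cow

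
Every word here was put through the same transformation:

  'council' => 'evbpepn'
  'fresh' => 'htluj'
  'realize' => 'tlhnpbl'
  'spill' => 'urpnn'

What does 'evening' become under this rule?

lxlpppi

The shift depends on letter class: consonant c→e is +2, but vowel o→v is +7. Vowels shift forward by 7 and consonants shift forward by 2.
Applying it to evening: e(vowel)+7=l, v(cons)+2=x, e(vowel)+7=l, n(cons)+2=p, i(vowel)+7=p, n(cons)+2=p, g(cons)+2=i.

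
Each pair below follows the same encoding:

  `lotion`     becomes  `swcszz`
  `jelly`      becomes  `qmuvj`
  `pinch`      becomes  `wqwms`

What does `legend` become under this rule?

The shift increases by 1 at each position, starting from +7: 7, 8, 9, ….
Applying it to legend: l+7=s, e+8=m, g+9=p, e+10=o, n+11=y, d+12=p.

smpoyp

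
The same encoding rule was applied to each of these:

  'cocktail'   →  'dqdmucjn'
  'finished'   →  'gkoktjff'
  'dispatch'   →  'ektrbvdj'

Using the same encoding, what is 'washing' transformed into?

A repeating key of period 2 is used — shifts +1, +2 over and over.
Applying it to washing: w+1=x, a+2=c, s+1=t, h+2=j, i+1=j, n+2=p, g+1=h.

xctjjph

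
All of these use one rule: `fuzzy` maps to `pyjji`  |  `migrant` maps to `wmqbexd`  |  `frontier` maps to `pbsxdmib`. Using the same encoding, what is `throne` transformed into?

drbsxi

Two shifts are in play — +4 for a/e/i/o/u, +10 for every other letter.
For throne: t(cons)+10=d, h(cons)+10=r, r(cons)+10=b, o(vowel)+4=s, n(cons)+10=x, e(vowel)+4=i.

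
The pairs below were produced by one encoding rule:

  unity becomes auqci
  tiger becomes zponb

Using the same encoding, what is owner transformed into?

udvnb

In unity: u→a is +6, n→u is +7, i→q is +8, t→c is +9 — the shift increases by 1 each position. Each letter shifts forward by (position + 6), i.e. 6, 7, 8, … — the shift grows by one for each successive letter.
For owner: o+6=u, w+7=d, n+8=v, e+9=n, r+10=b.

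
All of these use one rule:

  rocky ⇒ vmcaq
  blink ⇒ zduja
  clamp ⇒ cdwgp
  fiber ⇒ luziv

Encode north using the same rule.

jmvbr

Each letter's alphabet position (a=0..z=25) is mapped through 3·x+22 mod 26 — an affine cipher.
For north: n(13)→3·13+22≡9=j; o(14)→3·14+22≡12=m; r(17)→3·17+22≡21=v; t(19)→3·19+22≡1=b; h(7)→3·7+22≡17=r (all mod 26).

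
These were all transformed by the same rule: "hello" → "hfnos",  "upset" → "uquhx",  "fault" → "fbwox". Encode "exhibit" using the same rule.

In hello: h→h is +0, e→f is +1, l→n is +2, l→o is +3 — the shift increases by 1 each position. The shift increases by 1 at each position, starting from +0: 0, 1, 2, ….
For exhibit: e+0=e, x+1=y, h+2=j, i+3=l, b+4=f, i+5=n, t+6=z.

eyjlfnz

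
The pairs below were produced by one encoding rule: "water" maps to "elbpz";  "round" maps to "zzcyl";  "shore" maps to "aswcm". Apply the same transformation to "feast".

npidb

Shifts by position in water: pos 0: w→e (+8), pos 1: a→l (+11), pos 2: t→b (+8), pos 3: e→p (+11) — repeating every 2. A repeating key of period 2 is used — shifts +8, +11 over and over.
On feast: f+8=n, e+11=p, a+8=i, s+11=d, t+8=b.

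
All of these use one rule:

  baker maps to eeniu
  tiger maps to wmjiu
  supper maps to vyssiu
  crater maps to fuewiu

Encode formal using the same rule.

isupeo

The shift depends on letter class: consonant b→e is +3, but vowel a→e is +4. Two shifts are in play — +4 for a/e/i/o/u, +3 for every other letter.
Applying it to formal: f(cons)+3=i, o(vowel)+4=s, r(cons)+3=u, m(cons)+3=p, a(vowel)+4=e, l(cons)+3=o.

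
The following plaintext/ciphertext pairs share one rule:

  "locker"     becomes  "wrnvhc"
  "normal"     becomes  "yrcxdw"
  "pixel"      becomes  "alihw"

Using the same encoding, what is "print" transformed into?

aclye

The shift depends on letter class: consonant l→w is +11, but vowel o→r is +3. Vowels shift forward by 3 and consonants shift forward by 11.
Applying it to print: p(cons)+11=a, r(cons)+11=c, i(vowel)+3=l, n(cons)+11=y, t(cons)+11=e.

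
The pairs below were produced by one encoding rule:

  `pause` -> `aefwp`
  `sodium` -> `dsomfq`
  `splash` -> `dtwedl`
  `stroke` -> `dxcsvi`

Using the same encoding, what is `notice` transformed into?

ysemni

It's a Vigenère-style cipher with numeric key [11,4]: position i shifts by key[i mod 2].
Applying it to notice: n+11=y, o+4=s, t+11=e, i+4=m, c+11=n, e+4=i.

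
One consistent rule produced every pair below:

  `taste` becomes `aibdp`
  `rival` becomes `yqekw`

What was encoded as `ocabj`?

hurry

Each letter shifts forward by (position + 7), i.e. 7, 8, 9, … — the shift grows by one for each successive letter.
Undoing it on ocabj: o−7=h, c−8=u, a−9=r, b−10=r, j−11=y.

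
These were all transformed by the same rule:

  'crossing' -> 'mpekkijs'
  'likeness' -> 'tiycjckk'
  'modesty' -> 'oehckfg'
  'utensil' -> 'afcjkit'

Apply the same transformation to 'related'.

c(2)→m(12) and r(17)→p(15) fit y≡21x+22 (mod 26); the inverse of 21 mod 26 is 5. Treating letters as 0–25, the rule is x ↦ 21x + 22 (mod 26).
For related: r(17)→21·17+22≡15=p; e(4)→21·4+22≡2=c; l(11)→21·11+22≡19=t; a(0)→21·0+22≡22=w; t(19)→21·19+22≡5=f; e(4)→21·4+22≡2=c; d(3)→21·3+22≡7=h (all mod 26).

pctwfch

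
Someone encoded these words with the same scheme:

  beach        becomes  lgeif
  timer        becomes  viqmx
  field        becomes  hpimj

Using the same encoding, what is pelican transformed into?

regmpit

The word is reversed, then every letter is shifted forward by 4.
Applying it to pelican: reverse → nacilep; then shift: n+4=r, a+4=e, c+4=g, i+4=m, l+4=p, e+4=i, p+4=t.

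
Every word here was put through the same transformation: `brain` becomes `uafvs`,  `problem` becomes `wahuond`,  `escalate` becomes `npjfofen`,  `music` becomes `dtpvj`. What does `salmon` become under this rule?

pfodhs

b(1)→u(20) and r(17)→a(0) fit y≡15x+5 (mod 26); the inverse of 15 mod 26 is 7. Treating letters as 0–25, the rule is x ↦ 15x + 5 (mod 26).
For salmon: s(18)→15·18+5≡15=p; a(0)→15·0+5≡5=f; l(11)→15·11+5≡14=o; m(12)→15·12+5≡3=d; o(14)→15·14+5≡7=h; n(13)→15·13+5≡18=s (all mod 26).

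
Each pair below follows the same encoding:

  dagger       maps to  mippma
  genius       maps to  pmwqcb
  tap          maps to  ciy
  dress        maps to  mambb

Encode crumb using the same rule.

lacvk

The rule splits by letter class: vowels +8, consonants +9.
For crumb: c(cons)+9=l, r(cons)+9=a, u(vowel)+8=c, m(cons)+9=v, b(cons)+9=k.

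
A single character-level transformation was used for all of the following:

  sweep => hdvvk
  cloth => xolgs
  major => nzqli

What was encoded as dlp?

Each pair mirrors across the alphabet (s↔h, w↔d, e↔v): positions sum to 25. Each letter is replaced by its mirror in the alphabet: a↔z, b↔y, c↔x, and so on (the Atbash cipher).
Undoing it on dlp: d↔w, l↔o, p↔k.

wok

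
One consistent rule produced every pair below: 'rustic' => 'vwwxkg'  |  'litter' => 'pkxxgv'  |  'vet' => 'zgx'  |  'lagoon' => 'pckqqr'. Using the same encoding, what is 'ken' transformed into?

The shift depends on letter class: consonant r→v is +4, but vowel u→w is +2. Two shifts are in play — +2 for a/e/i/o/u, +4 for every other letter.
For ken: k(cons)+4=o, e(vowel)+2=g, n(cons)+4=r.

ogr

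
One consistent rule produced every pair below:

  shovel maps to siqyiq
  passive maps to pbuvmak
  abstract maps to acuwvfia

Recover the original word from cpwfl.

couch

In shovel: s→s is +0, h→i is +1, o→q is +2, v→y is +3 — the shift increases by 1 each position. Letter i (0-indexed) is shifted by i+0, so successive shifts are 0, 1, 2, ….
Decoding cpwfl: c−0=c, p−1=o, w−2=u, f−3=c, l−4=h.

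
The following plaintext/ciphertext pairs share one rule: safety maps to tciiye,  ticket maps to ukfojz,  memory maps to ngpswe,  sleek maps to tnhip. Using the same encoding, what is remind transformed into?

In safety: s→t is +1, a→c is +2, f→i is +3, e→i is +4 — the shift increases by 1 each position. The shift increases by 1 at each position, starting from +1: 1, 2, 3, ….
For remind: r+1=s, e+2=g, m+3=p, i+4=m, n+5=s, d+6=j.

sgpmsj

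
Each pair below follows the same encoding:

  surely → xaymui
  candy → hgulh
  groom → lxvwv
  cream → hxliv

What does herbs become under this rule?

mkyjb

In surely: s→x is +5, u→a is +6, r→y is +7, e→m is +8 — the shift increases by 1 each position. Letter i (0-indexed) is shifted by i+5, so successive shifts are 5, 6, 7, ….
Applying it to herbs: h+5=m, e+6=k, r+7=y, b+8=j, s+9=b.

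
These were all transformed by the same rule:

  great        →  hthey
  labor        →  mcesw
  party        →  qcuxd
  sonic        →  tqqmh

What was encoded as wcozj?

valve

The shift increases by 1 at each position, starting from +1: 1, 2, 3, ….
Undoing it on wcozj: w−1=v, c−2=a, o−3=l, z−4=v, j−5=e.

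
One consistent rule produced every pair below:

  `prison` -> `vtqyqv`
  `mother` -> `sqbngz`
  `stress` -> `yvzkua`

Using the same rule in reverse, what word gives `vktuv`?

Shifts by position in prison: pos 0: p→v (+6), pos 1: r→t (+2), pos 2: i→q (+8), pos 3: s→y (+6), pos 4: o→q (+2), pos 5: n→v (+8) — repeating every 3. It's a Vigenère-style cipher with numeric key [6,2,8]: position i shifts by key[i mod 3].
Reversing it on vktuv: v−6=p, k−2=i, t−8=l, u−6=o, v−2=t.

pilot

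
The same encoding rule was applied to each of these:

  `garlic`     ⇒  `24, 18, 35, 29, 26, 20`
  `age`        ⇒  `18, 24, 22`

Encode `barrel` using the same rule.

g is letter #7 and maps to 24: an offset of 17. Each letter is replaced by its alphabet position (a=1..z=26) + 17.
For barrel: b=2→19, a=1→18, r=18→35, r=18→35, e=5→22, l=12→29.

19, 18, 35, 35, 22, 29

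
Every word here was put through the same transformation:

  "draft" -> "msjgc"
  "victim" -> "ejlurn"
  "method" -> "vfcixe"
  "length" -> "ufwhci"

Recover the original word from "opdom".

found

Shifts by position in draft: pos 0: d→m (+9), pos 1: r→s (+1), pos 2: a→j (+9), pos 3: f→g (+1) — repeating every 2. The shifts repeat in a cycle of length 2: positions 0,1,… shift by +9, +1, then the pattern repeats.
Reversing it on opdom: o−9=f, p−1=o, d−9=u, o−1=n, m−9=d.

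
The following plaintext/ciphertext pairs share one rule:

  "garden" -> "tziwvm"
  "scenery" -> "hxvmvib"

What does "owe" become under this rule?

Each pair mirrors across the alphabet (g↔t, a↔z, r↔i): positions sum to 25. Each letter is replaced by its mirror in the alphabet: a↔z, b↔y, c↔x, and so on (the Atbash cipher).
On owe: o↔l, w↔d, e↔v.

ldv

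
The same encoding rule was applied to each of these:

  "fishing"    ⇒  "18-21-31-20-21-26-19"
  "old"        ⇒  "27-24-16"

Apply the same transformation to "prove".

f is letter #6 and maps to 18: an offset of 12. The number is (letter's place in the alphabet, a=1) + 12.
For prove: p=16→28, r=18→30, o=15→27, v=22→34, e=5→17.

28-30-27-34-17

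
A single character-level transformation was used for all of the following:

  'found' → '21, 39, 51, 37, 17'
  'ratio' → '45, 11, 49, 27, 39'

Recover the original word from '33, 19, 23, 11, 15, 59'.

legacy

f(#6)→21 and o(#15)→39: differences scale by 2, so n = 2·pos + 9. The formula is n = 2×(alphabet index, a=1) + 9.
Decoding 33, 19, 23, 11, 15, 59: 33→(33−9)÷2=12=l, 19→(19−9)÷2=5=e, 23→(23−9)÷2=7=g, 11→(11−9)÷2=1=a, 15→(15−9)÷2=3=c, 59→(59−9)÷2=25=y.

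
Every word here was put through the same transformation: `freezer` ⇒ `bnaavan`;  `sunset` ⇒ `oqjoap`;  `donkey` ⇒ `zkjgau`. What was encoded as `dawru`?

Compare letters: f→b is +22, r→n is +22, e→a is +22 — a constant shift. This is a Caesar cipher with shift 22.
Undoing it on dawru: d−22=h, a−22=e, w−22=a, r−22=v, u−22=y.

heavy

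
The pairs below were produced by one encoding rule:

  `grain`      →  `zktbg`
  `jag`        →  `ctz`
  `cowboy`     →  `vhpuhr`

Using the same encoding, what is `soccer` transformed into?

lhvvxk

It's a constant shift of +19 (ROT19).
Applying it to soccer: s+19=l, o+19=h, c+19=v, c+19=v, e+19=x, r+19=k.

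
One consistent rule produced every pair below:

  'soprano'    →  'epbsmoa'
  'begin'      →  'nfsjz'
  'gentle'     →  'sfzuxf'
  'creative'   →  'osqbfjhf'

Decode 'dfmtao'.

Shifts by position in soprano: pos 0: s→e (+12), pos 1: o→p (+1), pos 2: p→b (+12), pos 3: r→s (+1) — repeating every 2. The shifts repeat in a cycle of length 2: positions 0,1,… shift by +12, +1, then the pattern repeats.
Decoding dfmtao: d−12=r, f−1=e, m−12=a, t−1=s, a−12=o, o−1=n.

reason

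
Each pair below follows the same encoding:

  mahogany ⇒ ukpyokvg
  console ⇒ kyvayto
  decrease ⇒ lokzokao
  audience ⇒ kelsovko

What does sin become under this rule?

The shift depends on letter class: consonant m→u is +8, but vowel a→k is +10. Vowels shift forward by 10 and consonants shift forward by 8.
Applying it to sin: s(cons)+8=a, i(vowel)+10=s, n(cons)+8=v.

asv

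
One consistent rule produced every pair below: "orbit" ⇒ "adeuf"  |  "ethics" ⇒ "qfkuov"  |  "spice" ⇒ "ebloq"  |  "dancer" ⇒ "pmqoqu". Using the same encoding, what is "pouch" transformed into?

Shifts by position in orbit: pos 0: o→a (+12), pos 1: r→d (+12), pos 2: b→e (+3), pos 3: i→u (+12), pos 4: t→f (+12) — repeating every 3. The shifts repeat in a cycle of length 3: positions 0,1,… shift by +12, +12, +3, then the pattern repeats.
On pouch: p+12=b, o+12=a, u+3=x, c+12=o, h+12=t.

baxot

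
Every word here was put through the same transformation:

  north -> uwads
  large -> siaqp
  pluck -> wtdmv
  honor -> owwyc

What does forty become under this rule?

In north: n→u is +7, o→w is +8, r→a is +9, t→d is +10 — the shift increases by 1 each position. Letter i (0-indexed) is shifted by i+7, so successive shifts are 7, 8, 9, ….
Applying it to forty: f+7=m, o+8=w, r+9=a, t+10=d, y+11=j.

mwadj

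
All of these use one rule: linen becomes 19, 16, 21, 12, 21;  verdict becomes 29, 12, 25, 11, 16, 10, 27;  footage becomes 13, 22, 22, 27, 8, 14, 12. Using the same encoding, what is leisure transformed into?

l is letter #12 and maps to 19: an offset of 7. Letters become their 1-based position plus 7 (so a→8, b→9, …).
For leisure: l=12→19, e=5→12, i=9→16, s=19→26, u=21→28, r=18→25, e=5→12.

19, 12, 16, 26, 28, 25, 12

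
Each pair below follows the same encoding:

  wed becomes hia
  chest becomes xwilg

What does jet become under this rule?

Two steps: reverse the string, then apply a Caesar shift of +4.
For jet: reverse → tej; then shift: t+4=x, e+4=i, j+4=n.

xin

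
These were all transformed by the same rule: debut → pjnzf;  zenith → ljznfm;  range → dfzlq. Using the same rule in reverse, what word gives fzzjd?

It's a Vigenère-style cipher with numeric key [12,5]: position i shifts by key[i mod 2].
Decoding fzzjd: f−12=t, z−5=u, z−12=n, j−5=e, d−12=r.

tuner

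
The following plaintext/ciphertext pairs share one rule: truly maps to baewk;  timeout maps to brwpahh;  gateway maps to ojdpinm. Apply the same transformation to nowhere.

vxgsqes

In truly: t→b is +8, r→a is +9, u→e is +10, l→w is +11 — the shift increases by 1 each position. Letter i (0-indexed) is shifted by i+8, so successive shifts are 8, 9, 10, ….
On nowhere: n+8=v, o+9=x, w+10=g, h+11=s, e+12=q, r+13=e, e+14=s.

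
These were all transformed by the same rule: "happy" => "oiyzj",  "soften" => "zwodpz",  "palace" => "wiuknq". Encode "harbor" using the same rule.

In happy: h→o is +7, a→i is +8, p→y is +9, p→z is +10 — the shift increases by 1 each position. The shift increases by 1 at each position, starting from +7: 7, 8, 9, ….
Applying it to harbor: h+7=o, a+8=i, r+9=a, b+10=l, o+11=z, r+12=d.

oialzd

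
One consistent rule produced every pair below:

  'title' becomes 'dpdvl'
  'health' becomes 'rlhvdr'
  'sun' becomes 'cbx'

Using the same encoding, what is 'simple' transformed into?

The shift depends on letter class: consonant t→d is +10, but vowel i→p is +7. Vowels shift forward by 7 and consonants shift forward by 10.
For simple: s(cons)+10=c, i(vowel)+7=p, m(cons)+10=w, p(cons)+10=z, l(cons)+10=v, e(vowel)+7=l.

cpwzvl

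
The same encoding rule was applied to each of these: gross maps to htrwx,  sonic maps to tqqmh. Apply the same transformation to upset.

vrviy

Each letter shifts forward by (position + 1), i.e. 1, 2, 3, … — the shift grows by one for each successive letter.
Applying it to upset: u+1=v, p+2=r, s+3=v, e+4=i, t+5=y.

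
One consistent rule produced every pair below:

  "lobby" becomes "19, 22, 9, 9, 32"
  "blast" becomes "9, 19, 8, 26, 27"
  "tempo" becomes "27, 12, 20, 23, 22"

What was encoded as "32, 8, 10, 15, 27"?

The number is (letter's place in the alphabet, a=1) + 7.
Decoding 32, 8, 10, 15, 27: 32→(32−7)÷1=25=y, 8→(8−7)÷1=1=a, 10→(10−7)÷1=3=c, 15→(15−7)÷1=8=h, 27→(27−7)÷1=20=t.

yacht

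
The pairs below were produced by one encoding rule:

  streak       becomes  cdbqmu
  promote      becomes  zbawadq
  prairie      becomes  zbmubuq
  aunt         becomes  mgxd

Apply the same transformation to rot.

bad

The shift depends on letter class: consonant s→c is +10, but vowel e→q is +12. Vowels shift forward by 12 and consonants shift forward by 10.
On rot: r(cons)+10=b, o(vowel)+12=a, t(cons)+10=d.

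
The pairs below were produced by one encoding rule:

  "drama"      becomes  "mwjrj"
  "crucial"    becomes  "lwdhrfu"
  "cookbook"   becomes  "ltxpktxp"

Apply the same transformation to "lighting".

unpmcnwl

Shifts by position in drama: pos 0: d→m (+9), pos 1: r→w (+5), pos 2: a→j (+9), pos 3: m→r (+5) — repeating every 2. A repeating key of period 2 is used — shifts +9, +5 over and over.
Applying it to lighting: l+9=u, i+5=n, g+9=p, h+5=m, t+9=c, i+5=n, n+9=w, g+5=l.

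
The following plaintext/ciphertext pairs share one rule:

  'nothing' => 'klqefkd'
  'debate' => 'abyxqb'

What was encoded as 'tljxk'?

woman

Every letter moves 23 places later in the alphabet, wrapping around z→a.
Undoing it on tljxk: t−23=w, l−23=o, j−23=m, x−23=a, k−23=n.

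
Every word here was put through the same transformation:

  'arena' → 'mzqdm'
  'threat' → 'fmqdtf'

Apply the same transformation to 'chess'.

The output letters match the input read backwards, each shifted +12: arena reversed is anera. The word is reversed, then every letter is shifted forward by 12.
Applying it to chess: reverse → ssehc; then shift: s+12=e, s+12=e, e+12=q, h+12=t, c+12=o.

eeqto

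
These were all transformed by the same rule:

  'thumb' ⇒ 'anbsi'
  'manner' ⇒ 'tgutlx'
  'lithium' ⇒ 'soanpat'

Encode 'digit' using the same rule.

konoa

Shifts by position in thumb: pos 0: t→a (+7), pos 1: h→n (+6), pos 2: u→b (+7), pos 3: m→s (+6) — repeating every 2. A repeating key of period 2 is used — shifts +7, +6 over and over.
For digit: d+7=k, i+6=o, g+7=n, i+6=o, t+7=a.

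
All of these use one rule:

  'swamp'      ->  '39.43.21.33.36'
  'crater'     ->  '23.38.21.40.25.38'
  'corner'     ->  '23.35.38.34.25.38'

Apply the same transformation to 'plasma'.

36.32.21.39.33.21

s is letter #19 and maps to 39: an offset of 20. Each letter is replaced by its alphabet position (a=1..z=26) + 20.
On plasma: p=16→36, l=12→32, a=1→21, s=19→39, m=13→33, a=1→21.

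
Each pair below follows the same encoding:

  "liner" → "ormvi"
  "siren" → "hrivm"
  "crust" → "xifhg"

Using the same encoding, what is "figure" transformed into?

This is the alphabet-reversal cipher (Atbash): a becomes z, b becomes y, etc.
On figure: f↔u, i↔r, g↔t, u↔f, r↔i, e↔v.

urtfiv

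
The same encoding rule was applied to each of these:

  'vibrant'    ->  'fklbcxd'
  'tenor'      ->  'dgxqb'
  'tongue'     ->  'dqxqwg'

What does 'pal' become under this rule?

zcv

The shift depends on letter class: consonant v→f is +10, but vowel i→k is +2. Vowels shift forward by 2 and consonants shift forward by 10.
On pal: p(cons)+10=z, a(vowel)+2=c, l(cons)+10=v.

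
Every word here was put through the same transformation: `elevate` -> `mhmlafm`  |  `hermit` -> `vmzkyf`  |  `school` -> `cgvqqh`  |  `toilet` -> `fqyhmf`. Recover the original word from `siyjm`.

e(4)→m(12) and l(11)→h(7) fit y≡3x+0 (mod 26); the inverse of 3 mod 26 is 9. This is an affine cipher: with a=0,…,z=25, each position x becomes (3x+0) mod 26.
Reversing it on siyjm: s(18)→9·(18−0)≡6=g; i(8)→9·(8−0)≡20=u; y(24)→9·(24−0)≡8=i; j(9)→9·(9−0)≡3=d; m(12)→9·(12−0)≡4=e (all mod 26).

guide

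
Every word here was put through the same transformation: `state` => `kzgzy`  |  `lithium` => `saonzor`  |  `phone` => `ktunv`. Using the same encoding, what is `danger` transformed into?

Two steps: reverse the string, then apply a Caesar shift of +6.
Applying it to danger: reverse → regnad; then shift: r+6=x, e+6=k, g+6=m, n+6=t, a+6=g, d+6=j.

xkmtgj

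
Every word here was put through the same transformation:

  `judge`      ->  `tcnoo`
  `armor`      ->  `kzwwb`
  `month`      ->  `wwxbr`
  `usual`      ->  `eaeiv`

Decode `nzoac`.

dress

Shifts by position in judge: pos 0: j→t (+10), pos 1: u→c (+8), pos 2: d→n (+10), pos 3: g→o (+8) — repeating every 2. It's a Vigenère-style cipher with numeric key [10,8]: position i shifts by key[i mod 2].
Decoding nzoac: n−10=d, z−8=r, o−10=e, a−8=s, c−10=s.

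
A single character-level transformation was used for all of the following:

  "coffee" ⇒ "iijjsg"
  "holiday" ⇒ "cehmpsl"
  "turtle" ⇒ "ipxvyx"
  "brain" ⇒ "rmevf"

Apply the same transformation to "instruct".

The output letters match the input read backwards, each shifted +4: coffee reversed is eeffoc. The word is reversed, then every letter is shifted forward by 4.
Applying it to instruct: reverse → tcurtsni; then shift: t+4=x, c+4=g, u+4=y, r+4=v, t+4=x, s+4=w, n+4=r, i+4=m.

xgyvxwrm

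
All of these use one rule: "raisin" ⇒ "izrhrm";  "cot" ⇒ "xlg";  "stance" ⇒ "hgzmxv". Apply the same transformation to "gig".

trt

Each pair mirrors across the alphabet (r↔i, a↔z, i↔r): positions sum to 25. Each letter is replaced by its mirror in the alphabet: a↔z, b↔y, c↔x, and so on (the Atbash cipher).
On gig: g↔t, i↔r, g↔t.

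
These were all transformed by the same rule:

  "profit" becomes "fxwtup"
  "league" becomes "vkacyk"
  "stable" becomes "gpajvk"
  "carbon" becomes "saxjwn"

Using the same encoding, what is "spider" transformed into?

p(15)→f(5) and r(17)→x(23) fit y≡9x+0 (mod 26); the inverse of 9 mod 26 is 3. This is an affine cipher: with a=0,…,z=25, each position x becomes (9x+0) mod 26.
Applying it to spider: s(18)→9·18+0≡6=g; p(15)→9·15+0≡5=f; i(8)→9·8+0≡20=u; d(3)→9·3+0≡1=b; e(4)→9·4+0≡10=k; r(17)→9·17+0≡23=x (all mod 26).

gfubkx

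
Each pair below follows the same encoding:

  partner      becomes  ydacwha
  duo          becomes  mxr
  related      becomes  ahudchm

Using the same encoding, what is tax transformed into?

cdg

Two shifts are in play — +3 for a/e/i/o/u, +9 for every other letter.
On tax: t(cons)+9=c, a(vowel)+3=d, x(cons)+9=g.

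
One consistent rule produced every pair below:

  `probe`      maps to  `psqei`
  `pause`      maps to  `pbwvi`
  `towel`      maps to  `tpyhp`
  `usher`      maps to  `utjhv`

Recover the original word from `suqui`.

In probe: p→p is +0, r→s is +1, o→q is +2, b→e is +3 — the shift increases by 1 each position. Letter i (0-indexed) is shifted by i+0, so successive shifts are 0, 1, 2, ….
Undoing it on suqui: s−0=s, u−1=t, q−2=o, u−3=r, i−4=e.

store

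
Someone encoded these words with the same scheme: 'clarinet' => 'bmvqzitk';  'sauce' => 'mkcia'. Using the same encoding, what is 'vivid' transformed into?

lqdqd

The output letters match the input read backwards, each shifted +8: clarinet reversed is teniralc. Read the word backwards and shift each letter +8.
On vivid: reverse → diviv; then shift: d+8=l, i+8=q, v+8=d, i+8=q, v+8=d.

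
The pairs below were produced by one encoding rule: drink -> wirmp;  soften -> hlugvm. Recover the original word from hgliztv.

Letters are reflected about the middle of the alphabet (position → 25−position): Atbash.
Undoing it on hgliztv: h↔s, g↔t, l↔o, i↔r, z↔a, t↔g, v↔e.

storage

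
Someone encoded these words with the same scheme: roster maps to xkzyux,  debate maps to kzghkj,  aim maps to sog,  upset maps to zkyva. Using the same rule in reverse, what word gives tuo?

ion

The output letters match the input read backwards, each shifted +6: roster reversed is retsor. The word is reversed, then every letter is shifted forward by 6.
Decoding tuo: shift back: t−6=n, u−6=o, o−6=i → noi; then reverse → ion.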